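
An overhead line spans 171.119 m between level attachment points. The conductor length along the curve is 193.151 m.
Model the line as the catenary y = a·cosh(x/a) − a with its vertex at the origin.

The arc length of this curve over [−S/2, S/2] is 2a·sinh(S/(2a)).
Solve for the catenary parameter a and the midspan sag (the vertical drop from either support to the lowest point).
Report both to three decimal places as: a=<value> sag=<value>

a=99.172 sag=39.255

seed: a₀ = √(S³/(24(L−S))) = √(171.119³/(24·22.032)) = 97.345251
iter 1: u=0.878928  f(a)=+8.668e-01  f'(a)=-4.886e-01  a ← 97.345251 − (+8.668e-01/-4.886e-01) = 99.119334
iter 2: u=0.863197  f(a)=+2.426e-02  f'(a)=-4.616e-01  a ← 99.119334 − (+2.426e-02/-4.616e-01) = 99.171900
iter 3: u=0.862739  f(a)=+2.023e-05  f'(a)=-4.608e-01  a ← 99.171900 − (+2.023e-05/-4.608e-01) = 99.171944
iter 4: u=0.862739  f(a)=+1.413e-11  f'(a)=-4.608e-01  a ← 99.171944 − (+1.413e-11/-4.608e-01) = 99.171944
converged: |Δa| < 1e-12 after 4 iterations
sag = a·(cosh(S/(2a)) − 1) = 99.171944·(cosh(0.862739) − 1) = 39.254577
T_max/T_min = cosh(S/(2a)) = 1.395823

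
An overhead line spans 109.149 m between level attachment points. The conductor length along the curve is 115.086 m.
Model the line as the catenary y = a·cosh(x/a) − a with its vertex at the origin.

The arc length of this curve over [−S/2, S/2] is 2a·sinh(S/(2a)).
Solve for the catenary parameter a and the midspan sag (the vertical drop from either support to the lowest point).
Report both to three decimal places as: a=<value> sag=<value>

seed: a₀ = √(S³/(24(L−S))) = √(109.149³/(24·5.937)) = 95.530158
iter 1: u=0.571280  f(a)=+9.764e-02  f'(a)=-1.284e-01  a ← 95.530158 − (+9.764e-02/-1.284e-01) = 96.290568
iter 2: u=0.566769  f(a)=+1.178e-03  f'(a)=-1.253e-01  a ← 96.290568 − (+1.178e-03/-1.253e-01) = 96.299968
iter 3: u=0.566714  f(a)=+1.762e-07  f'(a)=-1.253e-01  a ← 96.299968 − (+1.762e-07/-1.253e-01) = 96.299970
iter 4: u=0.566714  f(a)=+0.000e+00  f'(a)=-1.253e-01  a ← 96.299970 − (+0.000e+00/-1.253e-01) = 96.299970
converged: |Δa| < 1e-12 after 4 iterations
sag = a·(cosh(S/(2a)) − 1) = 96.299970·(cosh(0.566714) − 1) = 15.882386
T_max/T_min = cosh(S/(2a)) = 1.164926

a=96.300 sag=15.882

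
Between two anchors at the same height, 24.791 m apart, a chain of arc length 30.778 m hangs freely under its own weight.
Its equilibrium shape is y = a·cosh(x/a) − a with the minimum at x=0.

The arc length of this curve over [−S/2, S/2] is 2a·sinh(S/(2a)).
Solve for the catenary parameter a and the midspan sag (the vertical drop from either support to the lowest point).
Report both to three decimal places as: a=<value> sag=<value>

seed: a₀ = √(S³/(24(L−S))) = √(24.791³/(24·5.987)) = 10.297477
iter 1: u=1.203741  f(a)=+4.490e-01  f'(a)=-1.340e+00  a ← 10.297477 − (+4.490e-01/-1.340e+00) = 10.632507
iter 2: u=1.165812  f(a)=+2.285e-02  f'(a)=-1.207e+00  a ← 10.632507 − (+2.285e-02/-1.207e+00) = 10.651433
iter 3: u=1.163740  f(a)=+6.615e-05  f'(a)=-1.200e+00  a ← 10.651433 − (+6.615e-05/-1.200e+00) = 10.651488
iter 4: u=1.163734  f(a)=+5.582e-10  f'(a)=-1.200e+00  a ← 10.651488 − (+5.582e-10/-1.200e+00) = 10.651488
iter 5: u=1.163734  f(a)=-1.066e-14  f'(a)=-1.200e+00  a ← 10.651488 − (-1.066e-14/-1.200e+00) = 10.651488
converged: |Δa| < 1e-12 after 5 iterations
sag = a·(cosh(S/(2a)) − 1) = 10.651488·(cosh(1.163734) − 1) = 8.064161
T_max/T_min = cosh(S/(2a)) = 1.757092

a=10.651 sag=8.064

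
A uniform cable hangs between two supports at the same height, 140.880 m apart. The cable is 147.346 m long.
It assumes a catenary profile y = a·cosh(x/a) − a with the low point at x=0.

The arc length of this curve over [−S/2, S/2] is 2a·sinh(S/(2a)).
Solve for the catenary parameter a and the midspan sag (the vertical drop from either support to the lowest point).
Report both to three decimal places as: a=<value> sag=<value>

seed: a₀ = √(S³/(24(L−S))) = √(140.880³/(24·6.466)) = 134.230295
iter 1: u=0.524770  f(a)=+8.962e-02  f'(a)=-9.902e-02  a ← 134.230295 − (+8.962e-02/-9.902e-02) = 135.135327
iter 2: u=0.521255  f(a)=+9.145e-04  f'(a)=-9.701e-02  a ← 135.135327 − (+9.145e-04/-9.701e-02) = 135.144754
iter 3: u=0.521219  f(a)=+9.739e-08  f'(a)=-9.699e-02  a ← 135.144754 − (+9.739e-08/-9.699e-02) = 135.144755
iter 4: u=0.521219  f(a)=-2.842e-14  f'(a)=-9.699e-02  a ← 135.144755 − (-2.842e-14/-9.699e-02) = 135.144755
converged: |Δa| < 1e-12 after 4 iterations
sag = a·(cosh(S/(2a)) − 1) = 135.144755·(cosh(0.521219) − 1) = 18.776705
T_max/T_min = cosh(S/(2a)) = 1.138938

a=135.145 sag=18.777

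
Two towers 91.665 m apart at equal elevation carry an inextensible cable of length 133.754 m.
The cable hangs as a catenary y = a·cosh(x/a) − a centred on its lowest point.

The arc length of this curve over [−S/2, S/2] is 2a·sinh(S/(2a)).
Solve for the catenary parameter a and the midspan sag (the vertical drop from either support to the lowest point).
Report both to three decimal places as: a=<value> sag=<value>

a=29.344 sag=43.687

seed: a₀ = √(S³/(24(L−S))) = √(91.665³/(24·42.089)) = 27.613114
iter 1: u=1.659809  f(a)=+6.193e+00  f'(a)=-3.975e+00  a ← 27.613114 − (+6.193e+00/-3.975e+00) = 29.170957
iter 2: u=1.571169  f(a)=+5.627e-01  f'(a)=-3.283e+00  a ← 29.170957 − (+5.627e-01/-3.283e+00) = 29.342369
iter 3: u=1.561990  f(a)=+5.672e-03  f'(a)=-3.217e+00  a ← 29.342369 − (+5.672e-03/-3.217e+00) = 29.344132
iter 4: u=1.561897  f(a)=+5.891e-07  f'(a)=-3.216e+00  a ← 29.344132 − (+5.891e-07/-3.216e+00) = 29.344132
iter 5: u=1.561897  f(a)=-2.842e-14  f'(a)=-3.216e+00  a ← 29.344132 − (-2.842e-14/-3.216e+00) = 29.344132
converged: |Δa| < 1e-12 after 5 iterations
sag = a·(cosh(S/(2a)) − 1) = 29.344132·(cosh(1.561897) − 1) = 43.687445
T_max/T_min = cosh(S/(2a)) = 2.488797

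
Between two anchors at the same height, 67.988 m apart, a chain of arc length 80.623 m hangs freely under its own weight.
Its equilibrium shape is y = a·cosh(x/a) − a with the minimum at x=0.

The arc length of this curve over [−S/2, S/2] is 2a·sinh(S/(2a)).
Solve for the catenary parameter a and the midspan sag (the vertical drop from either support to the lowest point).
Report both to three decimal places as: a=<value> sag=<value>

seed: a₀ = √(S³/(24(L−S))) = √(67.988³/(24·12.635)) = 32.192533
iter 1: u=1.055959  f(a)=+7.234e-01  f'(a)=-8.761e-01  a ← 32.192533 − (+7.234e-01/-8.761e-01) = 33.018316
iter 2: u=1.029550  f(a)=+2.877e-02  f'(a)=-8.076e-01  a ← 33.018316 − (+2.877e-02/-8.076e-01) = 33.053939
iter 3: u=1.028440  f(a)=+4.968e-05  f'(a)=-8.048e-01  a ← 33.053939 − (+4.968e-05/-8.048e-01) = 33.054001
iter 4: u=1.028438  f(a)=+1.487e-10  f'(a)=-8.048e-01  a ← 33.054001 − (+1.487e-10/-8.048e-01) = 33.054001
iter 5: u=1.028438  f(a)=+1.421e-14  f'(a)=-8.048e-01  a ← 33.054001 − (+1.421e-14/-8.048e-01) = 33.054001
converged: |Δa| < 1e-12 after 5 iterations
sag = a·(cosh(S/(2a)) − 1) = 33.054001·(cosh(1.028438) − 1) = 19.076451
T_max/T_min = cosh(S/(2a)) = 1.577130

a=33.054 sag=19.076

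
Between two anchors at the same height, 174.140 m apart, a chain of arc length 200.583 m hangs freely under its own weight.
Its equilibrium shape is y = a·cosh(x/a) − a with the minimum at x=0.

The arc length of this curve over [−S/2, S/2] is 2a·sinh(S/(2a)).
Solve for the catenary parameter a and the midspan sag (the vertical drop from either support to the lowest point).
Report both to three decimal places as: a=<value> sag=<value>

a=93.228 sag=43.702

seed: a₀ = √(S³/(24(L−S))) = √(174.140³/(24·26.443)) = 91.219319
iter 1: u=0.954513  f(a)=+1.231e+00  f'(a)=-6.343e-01  a ← 91.219319 − (+1.231e+00/-6.343e-01) = 93.160033
iter 2: u=0.934628  f(a)=+4.038e-02  f'(a)=-5.933e-01  a ← 93.160033 − (+4.038e-02/-5.933e-01) = 93.228095
iter 3: u=0.933946  f(a)=+4.672e-05  f'(a)=-5.920e-01  a ← 93.228095 − (+4.672e-05/-5.920e-01) = 93.228174
iter 4: u=0.933945  f(a)=+6.270e-11  f'(a)=-5.920e-01  a ← 93.228174 − (+6.270e-11/-5.920e-01) = 93.228174
iter 5: u=0.933945  f(a)=-2.842e-14  f'(a)=-5.920e-01  a ← 93.228174 − (-2.842e-14/-5.920e-01) = 93.228174
converged: |Δa| < 1e-12 after 5 iterations
sag = a·(cosh(S/(2a)) − 1) = 93.228174·(cosh(0.933945) − 1) = 43.702018
T_max/T_min = cosh(S/(2a)) = 1.468764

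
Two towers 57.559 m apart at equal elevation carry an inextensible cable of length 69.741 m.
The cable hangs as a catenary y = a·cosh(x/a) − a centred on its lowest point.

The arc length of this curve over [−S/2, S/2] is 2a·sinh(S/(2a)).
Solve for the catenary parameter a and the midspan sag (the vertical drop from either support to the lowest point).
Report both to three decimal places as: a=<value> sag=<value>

seed: a₀ = √(S³/(24(L−S))) = √(57.559³/(24·12.182)) = 25.539062
iter 1: u=1.126882  f(a)=+7.973e-01  f'(a)=-1.081e+00  a ← 25.539062 − (+7.973e-01/-1.081e+00) = 26.276763
iter 2: u=1.095245  f(a)=+3.585e-02  f'(a)=-9.855e-01  a ← 26.276763 − (+3.585e-02/-9.855e-01) = 26.313138
iter 3: u=1.093731  f(a)=+8.004e-05  f'(a)=-9.811e-01  a ← 26.313138 − (+8.004e-05/-9.811e-01) = 26.313219
iter 4: u=1.093728  f(a)=+4.009e-10  f'(a)=-9.811e-01  a ← 26.313219 − (+4.009e-10/-9.811e-01) = 26.313219
iter 5: u=1.093728  f(a)=+1.421e-14  f'(a)=-9.811e-01  a ← 26.313219 − (+1.421e-14/-9.811e-01) = 26.313219
converged: |Δa| < 1e-12 after 5 iterations
sag = a·(cosh(S/(2a)) − 1) = 26.313219·(cosh(1.093728) − 1) = 17.371301
T_max/T_min = cosh(S/(2a)) = 1.660174

a=26.313 sag=17.371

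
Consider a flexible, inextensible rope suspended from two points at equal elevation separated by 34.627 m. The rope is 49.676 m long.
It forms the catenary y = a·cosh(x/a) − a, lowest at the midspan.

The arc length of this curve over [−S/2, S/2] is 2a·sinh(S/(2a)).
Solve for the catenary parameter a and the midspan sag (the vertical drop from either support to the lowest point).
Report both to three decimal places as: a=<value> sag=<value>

seed: a₀ = √(S³/(24(L−S))) = √(34.627³/(24·15.049)) = 10.721680
iter 1: u=1.614812  f(a)=+2.088e+00  f'(a)=-3.611e+00  a ← 10.721680 − (+2.088e+00/-3.611e+00) = 11.300070
iter 2: u=1.532159  f(a)=+1.809e-01  f'(a)=-3.010e+00  a ← 11.300070 − (+1.809e-01/-3.010e+00) = 11.360170
iter 3: u=1.524053  f(a)=+1.642e-03  f'(a)=-2.956e+00  a ← 11.360170 − (+1.642e-03/-2.956e+00) = 11.360725
iter 4: u=1.523978  f(a)=+1.379e-07  f'(a)=-2.955e+00  a ← 11.360725 − (+1.379e-07/-2.955e+00) = 11.360725
iter 5: u=1.523978  f(a)=+0.000e+00  f'(a)=-2.955e+00  a ← 11.360725 − (+0.000e+00/-2.955e+00) = 11.360725
converged: |Δa| < 1e-12 after 5 iterations
sag = a·(cosh(S/(2a)) − 1) = 11.360725·(cosh(1.523978) − 1) = 15.952135
T_max/T_min = cosh(S/(2a)) = 2.404148

a=11.361 sag=15.952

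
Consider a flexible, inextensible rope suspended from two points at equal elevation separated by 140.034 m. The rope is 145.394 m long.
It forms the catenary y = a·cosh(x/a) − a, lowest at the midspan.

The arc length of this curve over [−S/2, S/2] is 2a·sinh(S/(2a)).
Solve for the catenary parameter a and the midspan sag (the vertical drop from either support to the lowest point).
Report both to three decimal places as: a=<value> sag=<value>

seed: a₀ = √(S³/(24(L−S))) = √(140.034³/(24·5.360)) = 146.104040
iter 1: u=0.479227  f(a)=+6.189e-02  f'(a)=-7.507e-02  a ← 146.104040 − (+6.189e-02/-7.507e-02) = 146.928405
iter 2: u=0.476538  f(a)=+5.277e-04  f'(a)=-7.380e-02  a ← 146.928405 − (+5.277e-04/-7.380e-02) = 146.935555
iter 3: u=0.476515  f(a)=+3.910e-08  f'(a)=-7.379e-02  a ← 146.935555 − (+3.910e-08/-7.379e-02) = 146.935556
iter 4: u=0.476515  f(a)=+0.000e+00  f'(a)=-7.379e-02  a ← 146.935556 − (+0.000e+00/-7.379e-02) = 146.935556
converged: |Δa| < 1e-12 after 4 iterations
sag = a·(cosh(S/(2a)) − 1) = 146.935556·(cosh(0.476515) − 1) = 17.000137
T_max/T_min = cosh(S/(2a)) = 1.115698

a=146.936 sag=17.000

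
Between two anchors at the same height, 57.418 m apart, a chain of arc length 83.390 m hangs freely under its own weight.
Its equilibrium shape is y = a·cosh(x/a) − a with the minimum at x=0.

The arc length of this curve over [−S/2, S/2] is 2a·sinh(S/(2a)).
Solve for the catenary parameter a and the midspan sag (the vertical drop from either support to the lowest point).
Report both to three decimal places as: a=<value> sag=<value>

a=18.504 sag=27.112

seed: a₀ = √(S³/(24(L−S))) = √(57.418³/(24·25.972)) = 17.426645
iter 1: u=1.647420  f(a)=+3.761e+00  f'(a)=-3.872e+00  a ← 17.426645 − (+3.761e+00/-3.872e+00) = 18.397918
iter 2: u=1.560448  f(a)=+3.373e-01  f'(a)=-3.206e+00  a ← 18.397918 − (+3.373e-01/-3.206e+00) = 18.503134
iter 3: u=1.551575  f(a)=+3.304e-03  f'(a)=-3.144e+00  a ← 18.503134 − (+3.304e-03/-3.144e+00) = 18.504185
iter 4: u=1.551487  f(a)=+3.239e-07  f'(a)=-3.143e+00  a ← 18.504185 − (+3.239e-07/-3.143e+00) = 18.504185
iter 5: u=1.551487  f(a)=-2.842e-14  f'(a)=-3.143e+00  a ← 18.504185 − (-2.842e-14/-3.143e+00) = 18.504185
converged: |Δa| < 1e-12 after 5 iterations
sag = a·(cosh(S/(2a)) − 1) = 18.504185·(cosh(1.551487) − 1) = 27.112456
T_max/T_min = cosh(S/(2a)) = 2.465207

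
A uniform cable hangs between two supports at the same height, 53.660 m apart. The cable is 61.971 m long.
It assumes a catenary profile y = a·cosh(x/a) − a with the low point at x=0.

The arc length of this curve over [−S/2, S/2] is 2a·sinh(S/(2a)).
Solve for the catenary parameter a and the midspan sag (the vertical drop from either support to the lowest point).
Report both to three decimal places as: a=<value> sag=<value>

seed: a₀ = √(S³/(24(L−S))) = √(53.660³/(24·8.311)) = 27.831957
iter 1: u=0.964000  f(a)=+3.948e-01  f'(a)=-6.546e-01  a ← 27.831957 − (+3.948e-01/-6.546e-01) = 28.435109
iter 2: u=0.943552  f(a)=+1.320e-02  f'(a)=-6.115e-01  a ← 28.435109 − (+1.320e-02/-6.115e-01) = 28.456695
iter 3: u=0.942836  f(a)=+1.588e-05  f'(a)=-6.100e-01  a ← 28.456695 − (+1.588e-05/-6.100e-01) = 28.456721
iter 4: u=0.942835  f(a)=+2.305e-11  f'(a)=-6.100e-01  a ← 28.456721 − (+2.305e-11/-6.100e-01) = 28.456721
iter 5: u=0.942835  f(a)=+0.000e+00  f'(a)=-6.100e-01  a ← 28.456721 − (+0.000e+00/-6.100e-01) = 28.456721
converged: |Δa| < 1e-12 after 5 iterations
sag = a·(cosh(S/(2a)) − 1) = 28.456721·(cosh(0.942835) − 1) = 13.613294
T_max/T_min = cosh(S/(2a)) = 1.478386

a=28.457 sag=13.613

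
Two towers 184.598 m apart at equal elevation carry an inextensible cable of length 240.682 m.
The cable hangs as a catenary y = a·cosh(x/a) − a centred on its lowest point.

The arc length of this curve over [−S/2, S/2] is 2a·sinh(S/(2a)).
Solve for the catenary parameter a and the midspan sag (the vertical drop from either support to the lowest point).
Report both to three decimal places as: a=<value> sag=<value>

seed: a₀ = √(S³/(24(L−S))) = √(184.598³/(24·56.084)) = 68.362097
iter 1: u=1.350149  f(a)=+5.339e+00  f'(a)=-1.960e+00  a ← 68.362097 − (+5.339e+00/-1.960e+00) = 71.086208
iter 2: u=1.298409  f(a)=+3.357e-01  f'(a)=-1.721e+00  a ← 71.086208 − (+3.357e-01/-1.721e+00) = 71.281335
iter 3: u=1.294855  f(a)=+1.524e-03  f'(a)=-1.705e+00  a ← 71.281335 − (+1.524e-03/-1.705e+00) = 71.282229
iter 4: u=1.294839  f(a)=+3.175e-08  f'(a)=-1.705e+00  a ← 71.282229 − (+3.175e-08/-1.705e+00) = 71.282229
iter 5: u=1.294839  f(a)=+0.000e+00  f'(a)=-1.705e+00  a ← 71.282229 − (+0.000e+00/-1.705e+00) = 71.282229
converged: |Δa| < 1e-12 after 5 iterations
sag = a·(cosh(S/(2a)) − 1) = 71.282229·(cosh(1.294839) − 1) = 68.585968
T_max/T_min = cosh(S/(2a)) = 1.962175

a=71.282 sag=68.586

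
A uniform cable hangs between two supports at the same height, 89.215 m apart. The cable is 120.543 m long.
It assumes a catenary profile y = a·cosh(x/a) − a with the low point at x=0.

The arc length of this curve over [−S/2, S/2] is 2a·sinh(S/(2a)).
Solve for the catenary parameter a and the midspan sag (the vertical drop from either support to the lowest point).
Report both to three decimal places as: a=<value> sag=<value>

seed: a₀ = √(S³/(24(L−S))) = √(89.215³/(24·31.328)) = 30.731578
iter 1: u=1.451520  f(a)=+3.471e+00  f'(a)=-2.502e+00  a ← 30.731578 − (+3.471e+00/-2.502e+00) = 32.118778
iter 2: u=1.388829  f(a)=+2.488e-01  f'(a)=-2.155e+00  a ← 32.118778 − (+2.488e-01/-2.155e+00) = 32.234249
iter 3: u=1.383854  f(a)=+1.497e-03  f'(a)=-2.129e+00  a ← 32.234249 − (+1.497e-03/-2.129e+00) = 32.234953
iter 4: u=1.383824  f(a)=+5.495e-08  f'(a)=-2.129e+00  a ← 32.234953 − (+5.495e-08/-2.129e+00) = 32.234953
iter 5: u=1.383824  f(a)=-1.421e-14  f'(a)=-2.129e+00  a ← 32.234953 − (-1.421e-14/-2.129e+00) = 32.234953
converged: |Δa| < 1e-12 after 5 iterations
sag = a·(cosh(S/(2a)) − 1) = 32.234953·(cosh(1.383824) − 1) = 36.115218
T_max/T_min = cosh(S/(2a)) = 2.120374

a=32.235 sag=36.115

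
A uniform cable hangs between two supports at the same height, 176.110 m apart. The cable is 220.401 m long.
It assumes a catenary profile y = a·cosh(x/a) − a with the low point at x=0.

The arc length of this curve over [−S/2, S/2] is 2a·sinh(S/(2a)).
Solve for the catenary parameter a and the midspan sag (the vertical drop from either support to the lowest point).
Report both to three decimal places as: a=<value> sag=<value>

seed: a₀ = √(S³/(24(L−S))) = √(176.110³/(24·44.291)) = 71.682421
iter 1: u=1.228404  f(a)=+3.464e+00  f'(a)=-1.433e+00  a ← 71.682421 − (+3.464e+00/-1.433e+00) = 74.100684
iter 2: u=1.188316  f(a)=+1.830e-01  f'(a)=-1.285e+00  a ← 74.100684 − (+1.830e-01/-1.285e+00) = 74.243140
iter 3: u=1.186036  f(a)=+5.740e-04  f'(a)=-1.277e+00  a ← 74.243140 − (+5.740e-04/-1.277e+00) = 74.243590
iter 4: u=1.186028  f(a)=+5.684e-09  f'(a)=-1.277e+00  a ← 74.243590 − (+5.684e-09/-1.277e+00) = 74.243590
iter 5: u=1.186028  f(a)=+0.000e+00  f'(a)=-1.277e+00  a ← 74.243590 − (+0.000e+00/-1.277e+00) = 74.243590
converged: |Δa| < 1e-12 after 5 iterations
sag = a·(cosh(S/(2a)) − 1) = 74.243590·(cosh(1.186028) − 1) = 58.633274
T_max/T_min = cosh(S/(2a)) = 1.789742

a=74.244 sag=58.633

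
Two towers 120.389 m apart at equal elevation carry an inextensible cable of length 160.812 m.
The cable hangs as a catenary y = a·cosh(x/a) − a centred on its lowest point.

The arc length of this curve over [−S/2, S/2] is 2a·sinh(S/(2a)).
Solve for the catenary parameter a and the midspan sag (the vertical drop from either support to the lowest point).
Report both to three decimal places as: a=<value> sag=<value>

a=44.399 sag=47.451

seed: a₀ = √(S³/(24(L−S))) = √(120.389³/(24·40.423)) = 42.409223
iter 1: u=1.419373  f(a)=+4.273e+00  f'(a)=-2.319e+00  a ← 42.409223 − (+4.273e+00/-2.319e+00) = 44.251654
iter 2: u=1.360277  f(a)=+2.942e-01  f'(a)=-2.010e+00  a ← 44.251654 − (+2.942e-01/-2.010e+00) = 44.398050
iter 3: u=1.355792  f(a)=+1.623e-03  f'(a)=-1.988e+00  a ← 44.398050 − (+1.623e-03/-1.988e+00) = 44.398867
iter 4: u=1.355767  f(a)=+5.000e-08  f'(a)=-1.987e+00  a ← 44.398867 − (+5.000e-08/-1.987e+00) = 44.398867
iter 5: u=1.355767  f(a)=+0.000e+00  f'(a)=-1.987e+00  a ← 44.398867 − (+0.000e+00/-1.987e+00) = 44.398867
converged: |Δa| < 1e-12 after 5 iterations
sag = a·(cosh(S/(2a)) − 1) = 44.398867·(cosh(1.355767) − 1) = 47.450925
T_max/T_min = cosh(S/(2a)) = 2.068742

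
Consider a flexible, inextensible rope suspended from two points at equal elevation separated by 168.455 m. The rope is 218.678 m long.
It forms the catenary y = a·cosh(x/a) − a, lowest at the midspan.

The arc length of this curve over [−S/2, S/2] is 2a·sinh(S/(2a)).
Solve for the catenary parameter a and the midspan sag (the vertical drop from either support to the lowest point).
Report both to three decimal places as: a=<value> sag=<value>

a=65.618 sag=61.900

seed: a₀ = √(S³/(24(L−S))) = √(168.455³/(24·50.223)) = 62.975107
iter 1: u=1.337473  f(a)=+4.688e+00  f'(a)=-1.899e+00  a ← 62.975107 − (+4.688e+00/-1.899e+00) = 65.443641
iter 2: u=1.287023  f(a)=+2.898e-01  f'(a)=-1.671e+00  a ← 65.443641 − (+2.898e-01/-1.671e+00) = 65.617039
iter 3: u=1.283622  f(a)=+1.268e-03  f'(a)=-1.656e+00  a ← 65.617039 − (+1.268e-03/-1.656e+00) = 65.617804
iter 4: u=1.283607  f(a)=+2.452e-08  f'(a)=-1.656e+00  a ← 65.617804 − (+2.452e-08/-1.656e+00) = 65.617804
iter 5: u=1.283607  f(a)=+0.000e+00  f'(a)=-1.656e+00  a ← 65.617804 − (+0.000e+00/-1.656e+00) = 65.617804
converged: |Δa| < 1e-12 after 5 iterations
sag = a·(cosh(S/(2a)) − 1) = 65.617804·(cosh(1.283607) − 1) = 61.899697
T_max/T_min = cosh(S/(2a)) = 1.943337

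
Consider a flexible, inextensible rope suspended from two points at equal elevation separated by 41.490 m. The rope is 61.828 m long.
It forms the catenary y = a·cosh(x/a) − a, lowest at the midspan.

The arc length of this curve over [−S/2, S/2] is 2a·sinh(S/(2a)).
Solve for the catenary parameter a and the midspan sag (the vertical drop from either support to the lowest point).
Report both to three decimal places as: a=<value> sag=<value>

seed: a₀ = √(S³/(24(L−S))) = √(41.490³/(24·20.338)) = 12.096380
iter 1: u=1.714976  f(a)=+3.209e+00  f'(a)=-4.461e+00  a ← 12.096380 − (+3.209e+00/-4.461e+00) = 12.815677
iter 2: u=1.618721  f(a)=+3.085e-01  f'(a)=-3.641e+00  a ← 12.815677 − (+3.085e-01/-3.641e+00) = 12.900403
iter 3: u=1.608089  f(a)=+3.521e-03  f'(a)=-3.559e+00  a ← 12.900403 − (+3.521e-03/-3.559e+00) = 12.901393
iter 4: u=1.607966  f(a)=+4.703e-07  f'(a)=-3.558e+00  a ← 12.901393 − (+4.703e-07/-3.558e+00) = 12.901393
iter 5: u=1.607966  f(a)=+1.421e-14  f'(a)=-3.558e+00  a ← 12.901393 − (+1.421e-14/-3.558e+00) = 12.901393
converged: |Δa| < 1e-12 after 5 iterations
sag = a·(cosh(S/(2a)) − 1) = 12.901393·(cosh(1.607966) − 1) = 20.596687
T_max/T_min = cosh(S/(2a)) = 2.596470

a=12.901 sag=20.597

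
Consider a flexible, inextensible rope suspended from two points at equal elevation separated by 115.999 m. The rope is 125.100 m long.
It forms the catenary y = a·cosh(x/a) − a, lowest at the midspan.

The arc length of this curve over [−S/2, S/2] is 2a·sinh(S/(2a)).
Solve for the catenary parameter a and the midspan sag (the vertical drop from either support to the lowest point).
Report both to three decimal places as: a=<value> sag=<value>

seed: a₀ = √(S³/(24(L−S))) = √(115.999³/(24·9.101)) = 84.533955
iter 1: u=0.686109  f(a)=+2.166e-01  f'(a)=-2.256e-01  a ← 84.533955 − (+2.166e-01/-2.256e-01) = 85.494065
iter 2: u=0.678404  f(a)=+3.746e-03  f'(a)=-2.179e-01  a ← 85.494065 − (+3.746e-03/-2.179e-01) = 85.511257
iter 3: u=0.678267  f(a)=+1.164e-06  f'(a)=-2.178e-01  a ← 85.511257 − (+1.164e-06/-2.178e-01) = 85.511263
iter 4: u=0.678267  f(a)=+1.137e-13  f'(a)=-2.178e-01  a ← 85.511263 − (+1.137e-13/-2.178e-01) = 85.511263
converged: |Δa| < 1e-12 after 4 iterations
sag = a·(cosh(S/(2a)) − 1) = 85.511263·(cosh(0.678267) − 1) = 20.435321
T_max/T_min = cosh(S/(2a)) = 1.238978

a=85.511 sag=20.435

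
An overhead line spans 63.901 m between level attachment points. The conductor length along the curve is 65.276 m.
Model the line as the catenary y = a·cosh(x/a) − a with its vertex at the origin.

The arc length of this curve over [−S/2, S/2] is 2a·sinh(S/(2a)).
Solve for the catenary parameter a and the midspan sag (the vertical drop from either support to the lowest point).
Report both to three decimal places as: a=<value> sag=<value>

a=89.207 sag=5.783

seed: a₀ = √(S³/(24(L−S))) = √(63.901³/(24·1.375)) = 88.921036
iter 1: u=0.359313  f(a)=+8.903e-03  f'(a)=-3.133e-02  a ← 88.921036 − (+8.903e-03/-3.133e-02) = 89.205239
iter 2: u=0.358168  f(a)=+4.287e-05  f'(a)=-3.103e-02  a ← 89.205239 − (+4.287e-05/-3.103e-02) = 89.206621
iter 3: u=0.358163  f(a)=+1.004e-09  f'(a)=-3.102e-02  a ← 89.206621 − (+1.004e-09/-3.102e-02) = 89.206621
iter 4: u=0.358163  f(a)=+0.000e+00  f'(a)=-3.102e-02  a ← 89.206621 − (+0.000e+00/-3.102e-02) = 89.206621
converged: |Δa| < 1e-12 after 4 iterations
sag = a·(cosh(S/(2a)) − 1) = 89.206621·(cosh(0.358163) − 1) = 5.783169
T_max/T_min = cosh(S/(2a)) = 1.064829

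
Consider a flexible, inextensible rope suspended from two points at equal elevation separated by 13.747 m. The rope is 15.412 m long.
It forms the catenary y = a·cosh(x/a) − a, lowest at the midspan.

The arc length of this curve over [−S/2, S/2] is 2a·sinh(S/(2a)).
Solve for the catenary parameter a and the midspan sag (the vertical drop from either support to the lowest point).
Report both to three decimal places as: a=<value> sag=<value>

seed: a₀ = √(S³/(24(L−S))) = √(13.747³/(24·1.665)) = 8.063046
iter 1: u=0.852469  f(a)=+6.156e-02  f'(a)=-4.438e-01  a ← 8.063046 − (+6.156e-02/-4.438e-01) = 8.201748
iter 2: u=0.838053  f(a)=+1.624e-03  f'(a)=-4.207e-01  a ← 8.201748 − (+1.624e-03/-4.207e-01) = 8.205610
iter 3: u=0.837659  f(a)=+1.199e-06  f'(a)=-4.200e-01  a ← 8.205610 − (+1.199e-06/-4.200e-01) = 8.205612
iter 4: u=0.837658  f(a)=+6.537e-13  f'(a)=-4.200e-01  a ← 8.205612 − (+6.537e-13/-4.200e-01) = 8.205612
converged: |Δa| < 1e-12 after 4 iterations
sag = a·(cosh(S/(2a)) − 1) = 8.205612·(cosh(0.837658) − 1) = 3.051142
T_max/T_min = cosh(S/(2a)) = 1.371836

a=8.206 sag=3.051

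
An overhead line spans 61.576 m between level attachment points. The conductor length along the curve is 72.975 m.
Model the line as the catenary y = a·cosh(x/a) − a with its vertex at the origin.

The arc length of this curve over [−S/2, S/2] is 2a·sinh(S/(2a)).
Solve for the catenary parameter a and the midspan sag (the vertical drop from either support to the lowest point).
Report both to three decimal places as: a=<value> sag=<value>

seed: a₀ = √(S³/(24(L−S))) = √(61.576³/(24·11.399)) = 29.213138
iter 1: u=1.053909  f(a)=+6.501e-01  f'(a)=-8.706e-01  a ← 29.213138 − (+6.501e-01/-8.706e-01) = 29.959824
iter 2: u=1.027643  f(a)=+2.576e-02  f'(a)=-8.028e-01  a ← 29.959824 − (+2.576e-02/-8.028e-01) = 29.991908
iter 3: u=1.026544  f(a)=+4.414e-05  f'(a)=-8.001e-01  a ← 29.991908 − (+4.414e-05/-8.001e-01) = 29.991963
iter 4: u=1.026542  f(a)=+1.301e-10  f'(a)=-8.001e-01  a ← 29.991963 − (+1.301e-10/-8.001e-01) = 29.991963
iter 5: u=1.026542  f(a)=-1.421e-14  f'(a)=-8.001e-01  a ← 29.991963 − (-1.421e-14/-8.001e-01) = 29.991963
converged: |Δa| < 1e-12 after 5 iterations
sag = a·(cosh(S/(2a)) − 1) = 29.991963·(cosh(1.026542) − 1) = 17.239970
T_max/T_min = cosh(S/(2a)) = 1.574820

a=29.992 sag=17.240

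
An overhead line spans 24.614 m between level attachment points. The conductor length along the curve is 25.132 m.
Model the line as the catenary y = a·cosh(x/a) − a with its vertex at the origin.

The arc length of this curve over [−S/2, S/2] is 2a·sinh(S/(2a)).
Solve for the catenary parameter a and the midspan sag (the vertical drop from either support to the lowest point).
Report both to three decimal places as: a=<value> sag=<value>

a=34.743 sag=2.203

seed: a₀ = √(S³/(24(L−S))) = √(24.614³/(24·0.518)) = 34.634011
iter 1: u=0.355344  f(a)=+3.280e-03  f'(a)=-3.029e-02  a ← 34.634011 − (+3.280e-03/-3.029e-02) = 34.742298
iter 2: u=0.354237  f(a)=+1.545e-05  f'(a)=-3.001e-02  a ← 34.742298 − (+1.545e-05/-3.001e-02) = 34.742812
iter 3: u=0.354232  f(a)=+3.462e-10  f'(a)=-3.001e-02  a ← 34.742812 − (+3.462e-10/-3.001e-02) = 34.742812
iter 4: u=0.354232  f(a)=+3.553e-15  f'(a)=-3.001e-02  a ← 34.742812 − (+3.553e-15/-3.001e-02) = 34.742812
converged: |Δa| < 1e-12 after 4 iterations
sag = a·(cosh(S/(2a)) − 1) = 34.742812·(cosh(0.354232) − 1) = 2.202652
T_max/T_min = cosh(S/(2a)) = 1.063399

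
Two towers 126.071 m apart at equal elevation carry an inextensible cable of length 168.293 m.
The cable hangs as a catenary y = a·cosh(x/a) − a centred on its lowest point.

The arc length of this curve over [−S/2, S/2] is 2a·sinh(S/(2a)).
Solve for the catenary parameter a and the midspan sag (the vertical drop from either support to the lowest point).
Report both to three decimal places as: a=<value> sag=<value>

a=46.549 sag=49.615

seed: a₀ = √(S³/(24(L−S))) = √(126.071³/(24·42.222)) = 44.468018
iter 1: u=1.417547  f(a)=+4.451e+00  f'(a)=-2.309e+00  a ← 44.468018 − (+4.451e+00/-2.309e+00) = 46.395630
iter 2: u=1.358652  f(a)=+3.058e-01  f'(a)=-2.002e+00  a ← 46.395630 − (+3.058e-01/-2.002e+00) = 46.548386
iter 3: u=1.354193  f(a)=+1.678e-03  f'(a)=-1.980e+00  a ← 46.548386 − (+1.678e-03/-1.980e+00) = 46.549234
iter 4: u=1.354168  f(a)=+5.119e-08  f'(a)=-1.980e+00  a ← 46.549234 − (+5.119e-08/-1.980e+00) = 46.549234
iter 5: u=1.354168  f(a)=+0.000e+00  f'(a)=-1.980e+00  a ← 46.549234 − (+0.000e+00/-1.980e+00) = 46.549234
converged: |Δa| < 1e-12 after 5 iterations
sag = a·(cosh(S/(2a)) − 1) = 46.549234·(cosh(1.354168) − 1) = 49.614505
T_max/T_min = cosh(S/(2a)) = 2.065850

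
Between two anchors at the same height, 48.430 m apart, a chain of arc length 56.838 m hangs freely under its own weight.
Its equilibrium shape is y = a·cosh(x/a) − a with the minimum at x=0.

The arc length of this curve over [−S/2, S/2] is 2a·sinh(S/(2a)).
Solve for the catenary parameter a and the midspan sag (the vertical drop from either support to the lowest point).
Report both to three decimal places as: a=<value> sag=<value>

a=24.320 sag=13.084

seed: a₀ = √(S³/(24(L−S))) = √(48.430³/(24·8.408)) = 23.725738
iter 1: u=1.020622  f(a)=+4.489e-01  f'(a)=-7.854e-01  a ← 23.725738 − (+4.489e-01/-7.854e-01) = 24.297344
iter 2: u=0.996611  f(a)=+1.674e-02  f'(a)=-7.278e-01  a ← 24.297344 − (+1.674e-02/-7.278e-01) = 24.320338
iter 3: u=0.995669  f(a)=+2.525e-05  f'(a)=-7.256e-01  a ← 24.320338 − (+2.525e-05/-7.256e-01) = 24.320373
iter 4: u=0.995667  f(a)=+5.770e-11  f'(a)=-7.256e-01  a ← 24.320373 − (+5.770e-11/-7.256e-01) = 24.320373
iter 5: u=0.995667  f(a)=+1.421e-14  f'(a)=-7.256e-01  a ← 24.320373 − (+1.421e-14/-7.256e-01) = 24.320373
converged: |Δa| < 1e-12 after 5 iterations
sag = a·(cosh(S/(2a)) − 1) = 24.320373·(cosh(0.995667) − 1) = 13.084441
T_max/T_min = cosh(S/(2a)) = 1.538003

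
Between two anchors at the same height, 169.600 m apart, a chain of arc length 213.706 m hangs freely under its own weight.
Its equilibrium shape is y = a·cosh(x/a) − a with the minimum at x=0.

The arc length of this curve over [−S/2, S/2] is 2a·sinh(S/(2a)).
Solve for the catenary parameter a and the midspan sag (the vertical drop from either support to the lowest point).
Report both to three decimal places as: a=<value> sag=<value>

a=70.390 sag=57.564

seed: a₀ = √(S³/(24(L−S))) = √(169.600³/(24·44.106)) = 67.886640
iter 1: u=1.249141  f(a)=+3.572e+00  f'(a)=-1.514e+00  a ← 67.886640 − (+3.572e+00/-1.514e+00) = 70.246088
iter 2: u=1.207185  f(a)=+1.947e-01  f'(a)=-1.353e+00  a ← 70.246088 − (+1.947e-01/-1.353e+00) = 70.389971
iter 3: u=1.204717  f(a)=+6.519e-04  f'(a)=-1.344e+00  a ← 70.389971 − (+6.519e-04/-1.344e+00) = 70.390456
iter 4: u=1.204709  f(a)=+7.366e-09  f'(a)=-1.344e+00  a ← 70.390456 − (+7.366e-09/-1.344e+00) = 70.390456
iter 5: u=1.204709  f(a)=+5.684e-14  f'(a)=-1.344e+00  a ← 70.390456 − (+5.684e-14/-1.344e+00) = 70.390456
converged: |Δa| < 1e-12 after 5 iterations
sag = a·(cosh(S/(2a)) − 1) = 70.390456·(cosh(1.204709) − 1) = 57.564145
T_max/T_min = cosh(S/(2a)) = 1.817783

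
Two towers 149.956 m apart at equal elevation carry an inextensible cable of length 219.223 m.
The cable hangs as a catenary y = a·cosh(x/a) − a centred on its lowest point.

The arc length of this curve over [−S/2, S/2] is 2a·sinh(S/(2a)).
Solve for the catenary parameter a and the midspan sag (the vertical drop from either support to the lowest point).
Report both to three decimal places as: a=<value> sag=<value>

seed: a₀ = √(S³/(24(L−S))) = √(149.956³/(24·69.267)) = 45.037779
iter 1: u=1.664780  f(a)=+1.026e+01  f'(a)=-4.017e+00  a ← 45.037779 − (+1.026e+01/-4.017e+00) = 47.590998
iter 2: u=1.575466  f(a)=+9.369e-01  f'(a)=-3.314e+00  a ← 47.590998 − (+9.369e-01/-3.314e+00) = 47.873689
iter 3: u=1.566163  f(a)=+9.551e-03  f'(a)=-3.247e+00  a ← 47.873689 − (+9.551e-03/-3.247e+00) = 47.876631
iter 4: u=1.566067  f(a)=+1.015e-06  f'(a)=-3.246e+00  a ← 47.876631 − (+1.015e-06/-3.246e+00) = 47.876631
iter 5: u=1.566067  f(a)=+2.842e-14  f'(a)=-3.246e+00  a ← 47.876631 − (+2.842e-14/-3.246e+00) = 47.876631
converged: |Δa| < 1e-12 after 5 iterations
sag = a·(cosh(S/(2a)) − 1) = 47.876631·(cosh(1.566067) − 1) = 71.734626
T_max/T_min = cosh(S/(2a)) = 2.498322

a=47.877 sag=71.735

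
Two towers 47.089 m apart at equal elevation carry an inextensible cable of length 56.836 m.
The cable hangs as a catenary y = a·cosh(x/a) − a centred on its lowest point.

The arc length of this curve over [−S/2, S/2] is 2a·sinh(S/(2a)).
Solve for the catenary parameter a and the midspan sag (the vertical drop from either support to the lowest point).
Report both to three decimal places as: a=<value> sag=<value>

seed: a₀ = √(S³/(24(L−S))) = √(47.089³/(24·9.747)) = 21.127013
iter 1: u=1.114426  f(a)=+6.235e-01  f'(a)=-1.043e+00  a ← 21.127013 − (+6.235e-01/-1.043e+00) = 21.725067
iter 2: u=1.083748  f(a)=+2.745e-02  f'(a)=-9.525e-01  a ← 21.725067 − (+2.745e-02/-9.525e-01) = 21.753889
iter 3: u=1.082312  f(a)=+5.866e-05  f'(a)=-9.485e-01  a ← 21.753889 − (+5.866e-05/-9.485e-01) = 21.753951
iter 4: u=1.082309  f(a)=+2.691e-10  f'(a)=-9.484e-01  a ← 21.753951 − (+2.691e-10/-9.484e-01) = 21.753951
iter 5: u=1.082309  f(a)=+0.000e+00  f'(a)=-9.484e-01  a ← 21.753951 − (+0.000e+00/-9.484e-01) = 21.753951
converged: |Δa| < 1e-12 after 5 iterations
sag = a·(cosh(S/(2a)) − 1) = 21.753951·(cosh(1.082309) − 1) = 14.034554
T_max/T_min = cosh(S/(2a)) = 1.645150

a=21.754 sag=14.035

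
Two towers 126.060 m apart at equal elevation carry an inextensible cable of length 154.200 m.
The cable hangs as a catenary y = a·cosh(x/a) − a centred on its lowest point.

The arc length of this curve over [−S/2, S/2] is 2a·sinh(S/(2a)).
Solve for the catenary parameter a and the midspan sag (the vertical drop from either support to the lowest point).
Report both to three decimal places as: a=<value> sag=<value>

a=56.200 sag=39.209

seed: a₀ = √(S³/(24(L−S))) = √(126.060³/(24·28.140)) = 54.462590
iter 1: u=1.157308  f(a)=+1.946e+00  f'(a)=-1.179e+00  a ← 54.462590 − (+1.946e+00/-1.179e+00) = 56.113507
iter 2: u=1.123259  f(a)=+9.198e-02  f'(a)=-1.070e+00  a ← 56.113507 − (+9.198e-02/-1.070e+00) = 56.199503
iter 3: u=1.121540  f(a)=+2.281e-04  f'(a)=-1.064e+00  a ← 56.199503 − (+2.281e-04/-1.064e+00) = 56.199718
iter 4: u=1.121536  f(a)=+1.411e-09  f'(a)=-1.064e+00  a ← 56.199718 − (+1.411e-09/-1.064e+00) = 56.199718
iter 5: u=1.121536  f(a)=+2.842e-14  f'(a)=-1.064e+00  a ← 56.199718 − (+2.842e-14/-1.064e+00) = 56.199718
converged: |Δa| < 1e-12 after 5 iterations
sag = a·(cosh(S/(2a)) − 1) = 56.199718·(cosh(1.121536) − 1) = 39.208973
T_max/T_min = cosh(S/(2a)) = 1.697672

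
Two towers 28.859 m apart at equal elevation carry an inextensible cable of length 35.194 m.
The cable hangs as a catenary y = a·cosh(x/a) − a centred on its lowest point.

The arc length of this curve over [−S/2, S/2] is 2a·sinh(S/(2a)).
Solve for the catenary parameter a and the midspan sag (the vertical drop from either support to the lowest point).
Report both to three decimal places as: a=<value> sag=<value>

a=12.968 sag=8.891

seed: a₀ = √(S³/(24(L−S))) = √(28.859³/(24·6.335)) = 12.573118
iter 1: u=1.147647  f(a)=+4.305e-01  f'(a)=-1.147e+00  a ← 12.573118 − (+4.305e-01/-1.147e+00) = 12.948514
iter 2: u=1.114375  f(a)=+2.003e-02  f'(a)=-1.042e+00  a ← 12.948514 − (+2.003e-02/-1.042e+00) = 12.967733
iter 3: u=1.112723  f(a)=+4.807e-05  f'(a)=-1.037e+00  a ← 12.967733 − (+4.807e-05/-1.037e+00) = 12.967780
iter 4: u=1.112719  f(a)=+2.782e-10  f'(a)=-1.037e+00  a ← 12.967780 − (+2.782e-10/-1.037e+00) = 12.967780
iter 5: u=1.112719  f(a)=-7.105e-15  f'(a)=-1.037e+00  a ← 12.967780 − (-7.105e-15/-1.037e+00) = 12.967780
converged: |Δa| < 1e-12 after 5 iterations
sag = a·(cosh(S/(2a)) − 1) = 12.967780·(cosh(1.112719) − 1) = 8.891262
T_max/T_min = cosh(S/(2a)) = 1.685643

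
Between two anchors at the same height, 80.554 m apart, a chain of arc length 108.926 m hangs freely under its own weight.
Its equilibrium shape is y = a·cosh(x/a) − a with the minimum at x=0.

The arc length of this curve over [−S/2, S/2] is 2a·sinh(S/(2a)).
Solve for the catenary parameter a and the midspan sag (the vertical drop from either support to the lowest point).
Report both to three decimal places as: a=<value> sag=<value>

seed: a₀ = √(S³/(24(L−S))) = √(80.554³/(24·28.372)) = 27.706398
iter 1: u=1.453708  f(a)=+3.153e+00  f'(a)=-2.515e+00  a ← 27.706398 − (+3.153e+00/-2.515e+00) = 28.960254
iter 2: u=1.390768  f(a)=+2.267e-01  f'(a)=-2.165e+00  a ← 28.960254 − (+2.267e-01/-2.165e+00) = 29.064953
iter 3: u=1.385758  f(a)=+1.372e-03  f'(a)=-2.139e+00  a ← 29.064953 − (+1.372e-03/-2.139e+00) = 29.065595
iter 4: u=1.385728  f(a)=+5.095e-08  f'(a)=-2.139e+00  a ← 29.065595 − (+5.095e-08/-2.139e+00) = 29.065595
iter 5: u=1.385728  f(a)=-1.421e-14  f'(a)=-2.139e+00  a ← 29.065595 − (-1.421e-14/-2.139e+00) = 29.065595
converged: |Δa| < 1e-12 after 5 iterations
sag = a·(cosh(S/(2a)) − 1) = 29.065595·(cosh(1.385728) − 1) = 32.667923
T_max/T_min = cosh(S/(2a)) = 2.123938

a=29.066 sag=32.668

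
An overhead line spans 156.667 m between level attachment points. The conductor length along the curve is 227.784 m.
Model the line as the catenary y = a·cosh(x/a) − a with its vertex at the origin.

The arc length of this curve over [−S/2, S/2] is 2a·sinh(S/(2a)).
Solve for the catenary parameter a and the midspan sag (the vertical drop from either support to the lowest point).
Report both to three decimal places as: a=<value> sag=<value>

seed: a₀ = √(S³/(24(L−S))) = √(156.667³/(24·71.117)) = 47.465051
iter 1: u=1.650341  f(a)=+1.034e+01  f'(a)=-3.896e+00  a ← 47.465051 − (+1.034e+01/-3.896e+00) = 50.118140
iter 2: u=1.562977  f(a)=+9.300e-01  f'(a)=-3.224e+00  a ← 50.118140 − (+9.300e-01/-3.224e+00) = 50.406604
iter 3: u=1.554032  f(a)=+9.172e-03  f'(a)=-3.161e+00  a ← 50.406604 − (+9.172e-03/-3.161e+00) = 50.409506
iter 4: u=1.553943  f(a)=+9.115e-07  f'(a)=-3.160e+00  a ← 50.409506 − (+9.115e-07/-3.160e+00) = 50.409506
iter 5: u=1.553943  f(a)=+2.842e-14  f'(a)=-3.160e+00  a ← 50.409506 − (+2.842e-14/-3.160e+00) = 50.409506
converged: |Δa| < 1e-12 after 5 iterations
sag = a·(cosh(S/(2a)) − 1) = 50.409506·(cosh(1.553943) − 1) = 74.139705
T_max/T_min = cosh(S/(2a)) = 2.470748

a=50.410 sag=74.140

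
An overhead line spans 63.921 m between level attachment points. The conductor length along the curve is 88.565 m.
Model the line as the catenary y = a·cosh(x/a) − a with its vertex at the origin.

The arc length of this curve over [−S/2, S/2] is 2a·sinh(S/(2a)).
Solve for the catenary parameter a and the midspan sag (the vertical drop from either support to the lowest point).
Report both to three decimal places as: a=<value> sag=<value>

a=22.135 sag=27.372

seed: a₀ = √(S³/(24(L−S))) = √(63.921³/(24·24.644)) = 21.013777
iter 1: u=1.520931  f(a)=+3.013e+00  f'(a)=-2.935e+00  a ← 21.013777 − (+3.013e+00/-2.935e+00) = 22.040227
iter 2: u=1.450098  f(a)=+2.348e-01  f'(a)=-2.494e+00  a ← 22.040227 − (+2.348e-01/-2.494e+00) = 22.134383
iter 3: u=1.443930  f(a)=+1.693e-03  f'(a)=-2.458e+00  a ← 22.134383 − (+1.693e-03/-2.458e+00) = 22.135071
iter 4: u=1.443885  f(a)=+8.938e-08  f'(a)=-2.458e+00  a ← 22.135071 − (+8.938e-08/-2.458e+00) = 22.135071
iter 5: u=1.443885  f(a)=-2.842e-14  f'(a)=-2.458e+00  a ← 22.135071 − (-2.842e-14/-2.458e+00) = 22.135071
converged: |Δa| < 1e-12 after 5 iterations
sag = a·(cosh(S/(2a)) − 1) = 22.135071·(cosh(1.443885) − 1) = 27.371506
T_max/T_min = cosh(S/(2a)) = 2.236567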